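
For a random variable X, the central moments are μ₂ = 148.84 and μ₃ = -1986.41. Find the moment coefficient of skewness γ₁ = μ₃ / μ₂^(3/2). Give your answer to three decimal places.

σ = √μ₂ = √148.84 = 12.20000
σ³ = μ₂^(3/2) = 1815.84800
γ₁ = μ₃/σ³ = -1986.41 / 1815.84800 ≈ -1.094

-1.094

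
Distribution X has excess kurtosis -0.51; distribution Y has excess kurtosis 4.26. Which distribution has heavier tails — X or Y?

Y

Higher excess kurtosis ⇒ heavier tails relative to the normal distribution.
-0.51 vs 4.26: the larger is 4.26, so Y has heavier tails. (Y is leptokurtic — heavier-than-normal tails; the other is platykurtic.)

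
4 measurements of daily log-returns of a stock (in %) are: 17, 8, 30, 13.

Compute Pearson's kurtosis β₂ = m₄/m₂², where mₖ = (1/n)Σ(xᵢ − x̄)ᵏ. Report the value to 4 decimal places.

x̄ = 17.0000
Σ(xᵢ − x̄)² = 266.0000 ⇒ m₂ = 66.50000
Σ(xᵢ − x̄)⁴ = 35378.0000 ⇒ m₄ = 8844.50000
m₂² = 4422.25000
β₂ = m₄/m₂² = 8844.50000 / 4422.25000 ≈ 2.0000

2.0000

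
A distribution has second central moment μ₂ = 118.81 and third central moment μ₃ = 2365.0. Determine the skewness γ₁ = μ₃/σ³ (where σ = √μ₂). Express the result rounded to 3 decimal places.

σ = √μ₂ = √118.81 = 10.90000
σ³ = μ₂^(3/2) = 1295.02900
γ₁ = μ₃/σ³ = 2365.0 / 1295.02900 ≈ 1.826

1.826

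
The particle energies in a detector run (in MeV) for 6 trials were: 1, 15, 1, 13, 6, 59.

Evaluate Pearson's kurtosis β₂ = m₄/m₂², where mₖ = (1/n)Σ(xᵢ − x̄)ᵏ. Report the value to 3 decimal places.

3.700

x̄ = 15.8333
Σ(xᵢ − x̄)² = 2408.8333 ⇒ m₂ = 401.47222
Σ(xᵢ − x̄)⁴ = 3578353.8194 ⇒ m₄ = 596392.30324
m₂² = 161179.94522
β₂ = m₄/m₂² = 596392.30324 / 161179.94522 ≈ 3.700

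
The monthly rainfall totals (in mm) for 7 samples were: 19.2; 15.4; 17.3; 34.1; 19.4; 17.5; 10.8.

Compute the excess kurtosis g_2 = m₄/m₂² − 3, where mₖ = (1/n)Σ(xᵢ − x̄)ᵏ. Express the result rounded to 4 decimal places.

0.9588

x̄ = 19.1000
Σ(xᵢ − x̄)² = 313.4800 ⇒ m₂ = 44.78286
Σ(xᵢ − x̄)⁴ = 55575.3076 ⇒ m₄ = 7939.32966
m₂² = 2005.50429
g_2 = m₄/m₂² − 3 = 3.95877 − 3 ≈ 0.9588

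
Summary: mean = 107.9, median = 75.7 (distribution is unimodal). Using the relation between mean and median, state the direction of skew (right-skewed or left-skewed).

mean − median = 107.9 − 75.7 = 32.2
mean > median ⇒ the longer tail is on the right ⇒ right-skewed (positively skewed).

right-skewed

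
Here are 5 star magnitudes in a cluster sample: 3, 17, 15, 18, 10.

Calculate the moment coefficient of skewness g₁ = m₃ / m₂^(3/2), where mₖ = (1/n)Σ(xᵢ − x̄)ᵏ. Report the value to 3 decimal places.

-0.762

x̄ = (3 + 17 + 15 + 18 + 10) / 5 = 12.6000
deviations (xᵢ − x̄): -9.6000, 4.4000, 2.4000, 5.4000, -2.6000
Σ(xᵢ − x̄)² = 153.2000 ⇒ m₂ = 153.2000/5 = 30.64000
Σ(xᵢ − x̄)³ = -645.8400 ⇒ m₃ = -645.8400/5 = -129.16800
m₂^(3/2) = 30.64000^(1.5) = 169.60285
g₁ = m₃ / m₂^(3/2) = -129.16800 / 169.60285 ≈ -0.762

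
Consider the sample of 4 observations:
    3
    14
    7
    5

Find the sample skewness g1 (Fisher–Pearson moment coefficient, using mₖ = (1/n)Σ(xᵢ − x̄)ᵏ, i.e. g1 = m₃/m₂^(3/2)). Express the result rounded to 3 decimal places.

x̄ = (3 + 14 + 7 + 5) / 4 = 7.2500
deviations (xᵢ − x̄): -4.2500, 6.7500, -0.2500, -2.2500
Σ(xᵢ − x̄)² = 68.7500 ⇒ m₂ = 68.7500/4 = 17.18750
Σ(xᵢ − x̄)³ = 219.3750 ⇒ m₃ = 219.3750/4 = 54.84375
m₂^(3/2) = 17.18750^(1.5) = 71.25561
g1 = m₃ / m₂^(3/2) = 54.84375 / 71.25561 ≈ 0.770

0.770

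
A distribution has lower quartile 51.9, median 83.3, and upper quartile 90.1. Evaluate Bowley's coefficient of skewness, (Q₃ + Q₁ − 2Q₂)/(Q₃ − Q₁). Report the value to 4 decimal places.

numerator: Q₃ + Q₁ − 2Q₂ = 90.1 + 51.9 − 2×83.3 = -24.6000
denominator: Q₃ − Q₁ = 90.1 − 51.9 = 38.2000
Bowley skewness = -24.6000 / 38.2000 ≈ -0.6440

-0.6440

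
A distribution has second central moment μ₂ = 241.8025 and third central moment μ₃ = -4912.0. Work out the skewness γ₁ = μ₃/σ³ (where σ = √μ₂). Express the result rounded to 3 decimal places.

σ = √μ₂ = √241.8025 = 15.55000
σ³ = μ₂^(3/2) = 3760.02888
γ₁ = μ₃/σ³ = -4912.0 / 3760.02888 ≈ -1.306

-1.306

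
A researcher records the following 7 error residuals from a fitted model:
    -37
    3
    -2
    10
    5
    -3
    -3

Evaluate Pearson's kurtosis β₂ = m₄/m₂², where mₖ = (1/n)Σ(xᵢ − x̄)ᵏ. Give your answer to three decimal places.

x̄ = -3.8571
Σ(xᵢ − x̄)² = 1420.8571 ⇒ m₂ = 202.97959
Σ(xᵢ − x̄)⁴ = 1251840.1341 ⇒ m₄ = 178834.30487
m₂² = 41200.71470
β₂ = m₄/m₂² = 178834.30487 / 41200.71470 ≈ 4.341

4.341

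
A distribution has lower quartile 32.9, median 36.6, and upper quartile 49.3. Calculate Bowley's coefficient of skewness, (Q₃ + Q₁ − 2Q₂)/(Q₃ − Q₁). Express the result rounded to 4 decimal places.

0.5488

numerator: Q₃ + Q₁ − 2Q₂ = 49.3 + 32.9 − 2×36.6 = 9.0000
denominator: Q₃ − Q₁ = 49.3 − 32.9 = 16.4000
Bowley skewness = 9.0000 / 16.4000 ≈ 0.5488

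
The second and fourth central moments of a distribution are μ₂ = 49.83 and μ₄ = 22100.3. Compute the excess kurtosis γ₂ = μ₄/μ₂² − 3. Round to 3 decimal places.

μ₂² = 49.83² = 2483.02890
μ₄/μ₂² = 22100.3 / 2483.02890 = 8.90054
γ₂ = 8.90054 − 3 ≈ 5.901

5.901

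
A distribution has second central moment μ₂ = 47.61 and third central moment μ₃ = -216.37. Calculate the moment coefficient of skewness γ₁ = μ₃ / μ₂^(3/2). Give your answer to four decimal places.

σ = √μ₂ = √47.61 = 6.90000
σ³ = μ₂^(3/2) = 328.50900
γ₁ = μ₃/σ³ = -216.37 / 328.50900 ≈ -0.6586

-0.6586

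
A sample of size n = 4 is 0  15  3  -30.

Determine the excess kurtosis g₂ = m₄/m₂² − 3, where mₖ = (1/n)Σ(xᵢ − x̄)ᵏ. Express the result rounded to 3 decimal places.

-0.884

x̄ = -3.0000
Σ(xᵢ − x̄)² = 1098.0000 ⇒ m₂ = 274.50000
Σ(xᵢ − x̄)⁴ = 637794.0000 ⇒ m₄ = 159448.50000
m₂² = 75350.25000
g₂ = m₄/m₂² − 3 = 2.11610 − 3 ≈ -0.884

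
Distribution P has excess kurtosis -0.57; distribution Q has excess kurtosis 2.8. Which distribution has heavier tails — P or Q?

Higher excess kurtosis ⇒ heavier tails relative to the normal distribution.
-0.57 vs 2.8: the larger is 2.8, so Q has heavier tails. (Q is leptokurtic — heavier-than-normal tails; the other is platykurtic.)

Q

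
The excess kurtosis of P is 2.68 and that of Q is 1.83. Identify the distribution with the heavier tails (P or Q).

Higher excess kurtosis ⇒ heavier tails relative to the normal distribution.
2.68 vs 1.83: the larger is 2.68, so P has heavier tails.

P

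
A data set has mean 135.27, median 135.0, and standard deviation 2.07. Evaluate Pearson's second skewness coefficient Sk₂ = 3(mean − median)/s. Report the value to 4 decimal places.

Sk₂ = 3(135.27 − 135.0) / 2.07 = 3 × 0.2700 / 2.07
    = 0.8100 / 2.07 ≈ 0.3913

0.3913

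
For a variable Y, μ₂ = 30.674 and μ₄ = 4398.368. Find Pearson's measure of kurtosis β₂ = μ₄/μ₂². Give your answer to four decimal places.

4.6747

μ₂² = 30.674² = 940.89428
μ₄/μ₂² = 4398.368 / 940.89428 = 4.67467
β₂ ≈ 4.6747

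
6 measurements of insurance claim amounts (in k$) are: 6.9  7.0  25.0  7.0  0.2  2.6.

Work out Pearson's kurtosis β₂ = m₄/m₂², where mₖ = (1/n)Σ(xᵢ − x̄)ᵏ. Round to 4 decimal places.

x̄ = 8.1167
Σ(xᵢ − x̄)² = 382.1283 ⇒ m₂ = 63.68806
Σ(xᵢ − x̄)⁴ = 86111.2477 ⇒ m₄ = 14351.87462
m₂² = 4056.16842
β₂ = m₄/m₂² = 14351.87462 / 4056.16842 ≈ 3.5383

3.5383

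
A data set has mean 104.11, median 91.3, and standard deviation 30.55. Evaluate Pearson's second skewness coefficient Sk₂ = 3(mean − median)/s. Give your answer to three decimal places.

1.258

Sk₂ = 3(104.11 − 91.3) / 30.55 = 3 × 12.8100 / 30.55
    = 38.4300 / 30.55 ≈ 1.258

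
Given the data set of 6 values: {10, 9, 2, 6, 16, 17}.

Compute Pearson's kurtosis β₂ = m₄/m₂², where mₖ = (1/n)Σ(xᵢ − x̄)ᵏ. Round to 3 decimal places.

x̄ = 10.0000
Σ(xᵢ − x̄)² = 166.0000 ⇒ m₂ = 27.66667
Σ(xᵢ − x̄)⁴ = 8050.0000 ⇒ m₄ = 1341.66667
m₂² = 765.44444
β₂ = m₄/m₂² = 1341.66667 / 765.44444 ≈ 1.753

1.753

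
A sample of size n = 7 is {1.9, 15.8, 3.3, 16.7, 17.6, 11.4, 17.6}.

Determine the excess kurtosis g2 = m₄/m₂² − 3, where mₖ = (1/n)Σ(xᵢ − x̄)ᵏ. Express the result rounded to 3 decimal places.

-1.270

x̄ = 12.0429
Σ(xᵢ − x̄)² = 277.2971 ⇒ m₂ = 39.61388
Σ(xᵢ − x̄)⁴ = 19003.7129 ⇒ m₄ = 2714.81613
m₂² = 1569.25929
g2 = m₄/m₂² − 3 = 1.73000 − 3 ≈ -1.270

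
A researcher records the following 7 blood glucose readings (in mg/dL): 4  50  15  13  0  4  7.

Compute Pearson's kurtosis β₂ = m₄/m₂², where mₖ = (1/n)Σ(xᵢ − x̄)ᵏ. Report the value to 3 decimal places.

x̄ = 13.2857
Σ(xᵢ − x̄)² = 1739.4286 ⇒ m₂ = 248.48980
Σ(xᵢ − x̄)⁴ = 1864533.8192 ⇒ m₄ = 266361.97418
m₂² = 61747.17868
β₂ = m₄/m₂² = 266361.97418 / 61747.17868 ≈ 4.314

4.314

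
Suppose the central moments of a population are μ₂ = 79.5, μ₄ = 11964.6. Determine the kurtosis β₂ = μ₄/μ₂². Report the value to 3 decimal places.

μ₂² = 79.5² = 6320.25000
μ₄/μ₂² = 11964.6 / 6320.25000 = 1.89306
β₂ ≈ 1.893

1.893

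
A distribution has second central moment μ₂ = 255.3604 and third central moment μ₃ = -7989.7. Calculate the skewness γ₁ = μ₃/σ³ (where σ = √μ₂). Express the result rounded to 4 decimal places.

-1.9579

σ = √μ₂ = √255.3604 = 15.98000
σ³ = μ₂^(3/2) = 4080.65919
γ₁ = μ₃/σ³ = -7989.7 / 4080.65919 ≈ -1.9579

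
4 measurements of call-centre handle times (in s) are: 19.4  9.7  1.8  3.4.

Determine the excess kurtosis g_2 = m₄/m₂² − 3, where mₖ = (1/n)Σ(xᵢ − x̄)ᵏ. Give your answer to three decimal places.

x̄ = 8.5750
Σ(xᵢ − x̄)² = 191.1275 ⇒ m₂ = 47.78187
Σ(xᵢ − x̄)⁴ = 16556.9699 ⇒ m₄ = 4139.24248
m₂² = 2283.10758
g_2 = m₄/m₂² − 3 = 1.81299 − 3 ≈ -1.187

-1.187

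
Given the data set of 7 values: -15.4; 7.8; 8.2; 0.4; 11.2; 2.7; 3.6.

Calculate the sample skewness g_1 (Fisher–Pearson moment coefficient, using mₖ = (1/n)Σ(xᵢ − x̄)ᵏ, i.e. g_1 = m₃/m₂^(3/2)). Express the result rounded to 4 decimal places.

-1.3177

x̄ = (-15.4 + 7.8 + 8.2 + 0.4 + 11.2 + 2.7 + 3.6) / 7 = 2.6429
deviations (xᵢ − x̄): -18.0429, 5.1571, 5.5571, -2.2429, 8.5571, 0.0571, 0.9571
Σ(xᵢ − x̄)² = 462.1971 ⇒ m₂ = 462.1971/7 = 66.02816
Σ(xᵢ − x̄)³ = -4948.7929 ⇒ m₃ = -4948.7929/7 = -706.97041
m₂^(3/2) = 66.02816^(1.5) = 536.52977
g_1 = m₃ / m₂^(3/2) = -706.97041 / 536.52977 ≈ -1.3177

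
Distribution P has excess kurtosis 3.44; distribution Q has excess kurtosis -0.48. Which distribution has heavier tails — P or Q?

Higher excess kurtosis ⇒ heavier tails relative to the normal distribution.
3.44 vs -0.48: the larger is 3.44, so P has heavier tails. (P is leptokurtic — heavier-than-normal tails; the other is platykurtic.)

P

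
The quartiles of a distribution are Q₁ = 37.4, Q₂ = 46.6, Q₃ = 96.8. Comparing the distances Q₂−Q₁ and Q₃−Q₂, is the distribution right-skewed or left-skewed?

Q₂ − Q₁ = 9.2;  Q₃ − Q₂ = 50.2
Q₃ − Q₂ > Q₂ − Q₁ ⇒ the upper half is more spread out ⇒ right-skewed.

right-skewed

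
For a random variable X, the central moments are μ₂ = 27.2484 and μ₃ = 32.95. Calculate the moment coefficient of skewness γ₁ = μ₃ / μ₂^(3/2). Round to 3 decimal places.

0.232

σ = √μ₂ = √27.2484 = 5.22000
σ³ = μ₂^(3/2) = 142.23665
γ₁ = μ₃/σ³ = 32.95 / 142.23665 ≈ 0.232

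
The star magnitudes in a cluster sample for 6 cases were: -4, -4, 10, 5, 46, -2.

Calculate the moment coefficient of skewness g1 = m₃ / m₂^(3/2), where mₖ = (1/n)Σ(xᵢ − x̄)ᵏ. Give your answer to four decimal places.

1.4740

x̄ = (-4 - 4 + 10 + 5 + 46 - 2) / 6 = 8.5000
deviations (xᵢ − x̄): -12.5000, -12.5000, 1.5000, -3.5000, 37.5000, -10.5000
Σ(xᵢ − x̄)² = 1843.5000 ⇒ m₂ = 1843.5000/6 = 307.25000
Σ(xᵢ − x̄)³ = 47631.0000 ⇒ m₃ = 47631.0000/6 = 7938.50000
m₂^(3/2) = 307.25000^(1.5) = 5385.64642
g1 = m₃ / m₂^(3/2) = 7938.50000 / 5385.64642 ≈ 1.4740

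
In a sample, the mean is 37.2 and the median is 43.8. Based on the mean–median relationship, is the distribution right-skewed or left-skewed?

mean − median = 37.2 − 43.8 = -6.6
mean < median ⇒ the longer tail is on the left ⇒ left-skewed (negatively skewed).

left-skewed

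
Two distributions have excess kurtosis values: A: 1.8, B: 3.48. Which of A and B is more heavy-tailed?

Higher excess kurtosis ⇒ heavier tails relative to the normal distribution.
1.8 vs 3.48: the larger is 3.48, so B has heavier tails.

B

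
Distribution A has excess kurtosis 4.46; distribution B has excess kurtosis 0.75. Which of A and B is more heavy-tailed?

A

Higher excess kurtosis ⇒ heavier tails relative to the normal distribution.
4.46 vs 0.75: the larger is 4.46, so A has heavier tails.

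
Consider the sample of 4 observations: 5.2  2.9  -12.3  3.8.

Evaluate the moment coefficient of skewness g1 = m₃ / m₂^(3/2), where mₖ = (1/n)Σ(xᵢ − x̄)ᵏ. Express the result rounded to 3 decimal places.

-1.108

x̄ = (5.2 + 2.9 - 12.3 + 3.8) / 4 = -0.1000
deviations (xᵢ − x̄): 5.3000, 3.0000, -12.2000, 3.9000
Σ(xᵢ − x̄)² = 201.1400 ⇒ m₂ = 201.1400/4 = 50.28500
Σ(xᵢ − x̄)³ = -1580.6520 ⇒ m₃ = -1580.6520/4 = -395.16300
m₂^(3/2) = 50.28500^(1.5) = 356.58058
g1 = m₃ / m₂^(3/2) = -395.16300 / 356.58058 ≈ -1.108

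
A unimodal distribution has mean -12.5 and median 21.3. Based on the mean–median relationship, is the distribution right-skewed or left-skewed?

left-skewed

mean − median = -12.5 − 21.3 = -33.8
mean < median ⇒ the longer tail is on the left ⇒ left-skewed (negatively skewed).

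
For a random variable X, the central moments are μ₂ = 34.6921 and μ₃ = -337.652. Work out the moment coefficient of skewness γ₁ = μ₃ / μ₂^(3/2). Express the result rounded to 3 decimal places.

σ = √μ₂ = √34.6921 = 5.89000
σ³ = μ₂^(3/2) = 204.33647
γ₁ = μ₃/σ³ = -337.652 / 204.33647 ≈ -1.652

-1.652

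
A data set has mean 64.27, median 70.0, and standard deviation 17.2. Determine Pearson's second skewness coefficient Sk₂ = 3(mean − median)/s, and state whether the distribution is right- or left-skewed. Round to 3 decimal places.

-0.999, left-skewed

Sk₂ = 3(64.27 − 70.0) / 17.2 = 3 × -5.7300 / 17.2
    = -17.1900 / 17.2 ≈ -0.999
Sk₂ < 0 ⇒ mean < median ⇒ left-skewed (negative skew).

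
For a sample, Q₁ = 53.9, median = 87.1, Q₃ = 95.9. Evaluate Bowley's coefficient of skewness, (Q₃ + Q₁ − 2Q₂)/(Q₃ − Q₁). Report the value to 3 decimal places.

-0.581

numerator: Q₃ + Q₁ − 2Q₂ = 95.9 + 53.9 − 2×87.1 = -24.4000
denominator: Q₃ − Q₁ = 95.9 − 53.9 = 42.0000
Bowley skewness = -24.4000 / 42.0000 ≈ -0.581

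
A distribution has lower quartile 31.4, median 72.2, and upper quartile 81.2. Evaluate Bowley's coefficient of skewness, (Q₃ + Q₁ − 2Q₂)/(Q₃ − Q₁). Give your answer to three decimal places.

-0.639

numerator: Q₃ + Q₁ − 2Q₂ = 81.2 + 31.4 − 2×72.2 = -31.8000
denominator: Q₃ − Q₁ = 81.2 − 31.4 = 49.8000
Bowley skewness = -31.8000 / 49.8000 ≈ -0.639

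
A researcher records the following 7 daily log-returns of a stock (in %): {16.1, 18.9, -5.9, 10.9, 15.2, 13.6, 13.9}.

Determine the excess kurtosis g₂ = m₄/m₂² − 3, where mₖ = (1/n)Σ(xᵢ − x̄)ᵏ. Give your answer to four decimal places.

1.3914

x̄ = 11.8143
Σ(xᵢ − x̄)² = 402.2086 ⇒ m₂ = 57.45837
Σ(xᵢ − x̄)⁴ = 101487.2086 ⇒ m₄ = 14498.17266
m₂² = 3301.46398
g₂ = m₄/m₂² − 3 = 4.39144 − 3 ≈ 1.3914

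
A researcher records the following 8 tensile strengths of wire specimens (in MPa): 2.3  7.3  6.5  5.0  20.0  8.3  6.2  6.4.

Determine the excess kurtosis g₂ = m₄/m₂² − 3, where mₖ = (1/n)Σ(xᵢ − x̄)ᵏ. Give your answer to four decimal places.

2.0084

x̄ = 7.7500
Σ(xᵢ − x̄)² = 193.6200 ⇒ m₂ = 24.20250
Σ(xᵢ − x̄)⁴ = 23469.8513 ⇒ m₄ = 2933.73141
m₂² = 585.76101
g₂ = m₄/m₂² − 3 = 5.00841 − 3 ≈ 2.0084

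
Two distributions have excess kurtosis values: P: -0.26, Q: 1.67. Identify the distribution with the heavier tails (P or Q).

Higher excess kurtosis ⇒ heavier tails relative to the normal distribution.
-0.26 vs 1.67: the larger is 1.67, so Q has heavier tails. (Q is leptokurtic — heavier-than-normal tails; the other is platykurtic.)

Q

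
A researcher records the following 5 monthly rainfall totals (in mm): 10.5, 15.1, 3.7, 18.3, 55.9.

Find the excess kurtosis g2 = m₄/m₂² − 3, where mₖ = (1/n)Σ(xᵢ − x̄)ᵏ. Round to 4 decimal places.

-0.0739

x̄ = 20.7000
Σ(xᵢ − x̄)² = 1669.2000 ⇒ m₂ = 333.84000
Σ(xᵢ − x̄)⁴ = 1630582.0704 ⇒ m₄ = 326116.41408
m₂² = 111449.14560
g2 = m₄/m₂² − 3 = 2.92615 − 3 ≈ -0.0739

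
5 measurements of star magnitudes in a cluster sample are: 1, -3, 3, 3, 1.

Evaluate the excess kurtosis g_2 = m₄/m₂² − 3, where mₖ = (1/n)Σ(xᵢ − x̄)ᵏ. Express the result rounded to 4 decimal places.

-0.5000

x̄ = 1.0000
Σ(xᵢ − x̄)² = 24.0000 ⇒ m₂ = 4.80000
Σ(xᵢ − x̄)⁴ = 288.0000 ⇒ m₄ = 57.60000
m₂² = 23.04000
g_2 = m₄/m₂² − 3 = 2.50000 − 3 ≈ -0.5000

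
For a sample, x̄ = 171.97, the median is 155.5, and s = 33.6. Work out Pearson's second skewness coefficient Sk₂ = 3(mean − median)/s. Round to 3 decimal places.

Sk₂ = 3(171.97 − 155.5) / 33.6 = 3 × 16.4700 / 33.6
    = 49.4100 / 33.6 ≈ 1.471

1.471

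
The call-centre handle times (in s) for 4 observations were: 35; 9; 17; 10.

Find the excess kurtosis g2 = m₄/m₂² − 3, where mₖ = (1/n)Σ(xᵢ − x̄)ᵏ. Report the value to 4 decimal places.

x̄ = 17.7500
Σ(xᵢ − x̄)² = 434.7500 ⇒ m₂ = 108.68750
Σ(xᵢ − x̄)⁴ = 98013.0781 ⇒ m₄ = 24503.26953
m₂² = 11812.97266
g2 = m₄/m₂² − 3 = 2.07427 − 3 ≈ -0.9257

-0.9257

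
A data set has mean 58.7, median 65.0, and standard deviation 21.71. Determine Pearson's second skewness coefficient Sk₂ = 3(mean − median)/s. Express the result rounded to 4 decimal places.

-0.8706

Sk₂ = 3(58.7 − 65.0) / 21.71 = 3 × -6.3000 / 21.71
    = -18.9000 / 21.71 ≈ -0.8706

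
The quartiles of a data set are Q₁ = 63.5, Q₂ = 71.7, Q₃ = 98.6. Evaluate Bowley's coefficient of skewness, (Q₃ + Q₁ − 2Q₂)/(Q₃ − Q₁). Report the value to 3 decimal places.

0.533

numerator: Q₃ + Q₁ − 2Q₂ = 98.6 + 63.5 − 2×71.7 = 18.7000
denominator: Q₃ − Q₁ = 98.6 − 63.5 = 35.1000
Bowley skewness = 18.7000 / 35.1000 ≈ 0.533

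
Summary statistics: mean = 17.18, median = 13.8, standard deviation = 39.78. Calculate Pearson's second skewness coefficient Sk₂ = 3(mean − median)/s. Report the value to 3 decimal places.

0.255

Sk₂ = 3(17.18 − 13.8) / 39.78 = 3 × 3.3800 / 39.78
    = 10.1400 / 39.78 ≈ 0.255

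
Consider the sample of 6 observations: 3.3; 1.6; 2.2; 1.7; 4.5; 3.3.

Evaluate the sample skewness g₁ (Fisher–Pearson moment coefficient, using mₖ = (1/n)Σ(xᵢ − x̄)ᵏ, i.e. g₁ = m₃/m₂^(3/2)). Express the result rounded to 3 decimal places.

0.383

x̄ = (3.3 + 1.6 + 2.2 + 1.7 + 4.5 + 3.3) / 6 = 2.7667
deviations (xᵢ − x̄): 0.5333, -1.1667, -0.5667, -1.0667, 1.7333, 0.5333
Σ(xᵢ − x̄)² = 6.3933 ⇒ m₂ = 6.3933/6 = 1.06556
Σ(xᵢ − x̄)³ = 2.5276 ⇒ m₃ = 2.5276/6 = 0.42126
m₂^(3/2) = 1.06556^(1.5) = 1.09993
g₁ = m₃ / m₂^(3/2) = 0.42126 / 1.09993 ≈ 0.383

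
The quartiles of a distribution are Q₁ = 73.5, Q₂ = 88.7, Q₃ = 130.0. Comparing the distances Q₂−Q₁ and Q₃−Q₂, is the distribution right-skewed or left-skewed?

Q₂ − Q₁ = 15.2;  Q₃ − Q₂ = 41.3
Q₃ − Q₂ > Q₂ − Q₁ ⇒ the upper half is more spread out ⇒ right-skewed.

right-skewed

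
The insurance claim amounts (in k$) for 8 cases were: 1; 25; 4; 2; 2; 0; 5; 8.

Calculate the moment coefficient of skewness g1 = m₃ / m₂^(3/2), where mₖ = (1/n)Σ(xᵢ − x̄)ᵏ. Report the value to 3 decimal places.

1.864

x̄ = (1 + 25 + 4 + 2 + 2 + 0 + 5 + 8) / 8 = 5.8750
deviations (xᵢ − x̄): -4.8750, 19.1250, -1.8750, -3.8750, -3.8750, -5.8750, -0.8750, 2.1250
Σ(xᵢ − x̄)² = 462.8750 ⇒ m₂ = 462.8750/8 = 57.85938
Σ(xᵢ − x̄)³ = 6562.5938 ⇒ m₃ = 6562.5938/8 = 820.32422
m₂^(3/2) = 57.85938^(1.5) = 440.10936
g1 = m₃ / m₂^(3/2) = 820.32422 / 440.10936 ≈ 1.864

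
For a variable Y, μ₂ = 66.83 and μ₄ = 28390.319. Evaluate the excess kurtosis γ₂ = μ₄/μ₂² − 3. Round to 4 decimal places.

3.3566

μ₂² = 66.83² = 4466.24890
μ₄/μ₂² = 28390.319 / 4466.24890 = 6.35664
γ₂ = 6.35664 − 3 ≈ 3.3566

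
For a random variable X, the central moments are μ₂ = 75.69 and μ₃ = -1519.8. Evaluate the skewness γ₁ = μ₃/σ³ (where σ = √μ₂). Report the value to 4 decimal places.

-2.3080

σ = √μ₂ = √75.69 = 8.70000
σ³ = μ₂^(3/2) = 658.50300
γ₁ = μ₃/σ³ = -1519.8 / 658.50300 ≈ -2.3080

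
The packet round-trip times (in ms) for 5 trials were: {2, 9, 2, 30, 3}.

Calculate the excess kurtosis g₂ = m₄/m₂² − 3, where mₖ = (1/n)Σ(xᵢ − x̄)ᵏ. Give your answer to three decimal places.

x̄ = 9.2000
Σ(xᵢ − x̄)² = 574.8000 ⇒ m₂ = 114.96000
Σ(xᵢ − x̄)⁴ = 194029.7760 ⇒ m₄ = 38805.95520
m₂² = 13215.80160
g₂ = m₄/m₂² − 3 = 2.93633 − 3 ≈ -0.064

-0.064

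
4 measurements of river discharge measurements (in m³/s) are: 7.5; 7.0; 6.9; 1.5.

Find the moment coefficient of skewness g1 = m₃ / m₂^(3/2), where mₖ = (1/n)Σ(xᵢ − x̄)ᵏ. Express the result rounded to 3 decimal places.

-1.124

x̄ = (7.5 + 7.0 + 6.9 + 1.5) / 4 = 5.7250
deviations (xᵢ − x̄): 1.7750, 1.2750, 1.1750, -4.2250
Σ(xᵢ − x̄)² = 24.0075 ⇒ m₂ = 24.0075/4 = 6.00188
Σ(xᵢ − x̄)³ = -66.1316 ⇒ m₃ = -66.1316/4 = -16.53291
m₂^(3/2) = 6.00188^(1.5) = 14.70383
g1 = m₃ / m₂^(3/2) = -16.53291 / 14.70383 ≈ -1.124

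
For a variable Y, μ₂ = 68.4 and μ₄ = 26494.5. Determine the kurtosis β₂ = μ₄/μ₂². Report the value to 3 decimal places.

5.663

μ₂² = 68.4² = 4678.56000
μ₄/μ₂² = 26494.5 / 4678.56000 = 5.66296
β₂ ≈ 5.663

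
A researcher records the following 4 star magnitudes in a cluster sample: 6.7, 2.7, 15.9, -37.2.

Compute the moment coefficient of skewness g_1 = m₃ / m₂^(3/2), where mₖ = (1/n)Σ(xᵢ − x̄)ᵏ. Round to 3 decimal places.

x̄ = (6.7 + 2.7 + 15.9 - 37.2) / 4 = -2.9750
deviations (xᵢ − x̄): 9.6750, 5.6750, 18.8750, -34.2250
Σ(xᵢ − x̄)² = 1653.4275 ⇒ m₂ = 1653.4275/4 = 413.35688
Σ(xᵢ − x̄)³ = -32276.5601 ⇒ m₃ = -32276.5601/4 = -8069.14003
m₂^(3/2) = 413.35688^(1.5) = 8404.03298
g_1 = m₃ / m₂^(3/2) = -8069.14003 / 8404.03298 ≈ -0.960

-0.960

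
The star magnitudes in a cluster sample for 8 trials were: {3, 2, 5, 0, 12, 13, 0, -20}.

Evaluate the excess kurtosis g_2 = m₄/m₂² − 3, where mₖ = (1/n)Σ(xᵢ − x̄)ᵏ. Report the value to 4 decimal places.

0.9028

x̄ = 1.8750
Σ(xᵢ − x̄)² = 722.8750 ⇒ m₂ = 90.35938
Σ(xᵢ − x̄)⁴ = 254926.2754 ⇒ m₄ = 31865.78442
m₂² = 8164.81665
g_2 = m₄/m₂² − 3 = 3.90282 − 3 ≈ 0.9028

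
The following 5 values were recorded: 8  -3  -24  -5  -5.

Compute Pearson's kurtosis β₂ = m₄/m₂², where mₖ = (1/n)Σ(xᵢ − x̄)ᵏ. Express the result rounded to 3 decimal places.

2.592

x̄ = -5.8000
Σ(xᵢ − x̄)² = 530.8000 ⇒ m₂ = 106.16000
Σ(xᵢ − x̄)⁴ = 146049.6160 ⇒ m₄ = 29209.92320
m₂² = 11269.94560
β₂ = m₄/m₂² = 29209.92320 / 11269.94560 ≈ 2.592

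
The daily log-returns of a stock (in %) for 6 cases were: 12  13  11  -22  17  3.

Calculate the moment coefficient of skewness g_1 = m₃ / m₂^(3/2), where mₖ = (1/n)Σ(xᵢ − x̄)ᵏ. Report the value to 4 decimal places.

x̄ = (12 + 13 + 11 - 22 + 17 + 3) / 6 = 5.6667
deviations (xᵢ − x̄): 6.3333, 7.3333, 5.3333, -27.6667, 11.3333, -2.6667
Σ(xᵢ − x̄)² = 1023.3333 ⇒ m₂ = 1023.3333/6 = 170.55556
Σ(xᵢ − x̄)³ = -18940.4444 ⇒ m₃ = -18940.4444/6 = -3156.74074
m₂^(3/2) = 170.55556^(1.5) = 2227.40303
g_1 = m₃ / m₂^(3/2) = -3156.74074 / 2227.40303 ≈ -1.4172

-1.4172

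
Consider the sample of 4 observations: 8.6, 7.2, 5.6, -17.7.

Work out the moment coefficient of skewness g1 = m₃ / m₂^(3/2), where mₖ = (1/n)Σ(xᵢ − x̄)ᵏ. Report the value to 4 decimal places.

x̄ = (8.6 + 7.2 + 5.6 - 17.7) / 4 = 0.9250
deviations (xᵢ − x̄): 7.6750, 6.2750, 4.6750, -18.6250
Σ(xᵢ − x̄)² = 467.0275 ⇒ m₂ = 467.0275/4 = 116.75688
Σ(xᵢ − x̄)³ = -5659.4801 ⇒ m₃ = -5659.4801/4 = -1414.87003
m₂^(3/2) = 116.75688^(1.5) = 1261.60585
g1 = m₃ / m₂^(3/2) = -1414.87003 / 1261.60585 ≈ -1.1215

-1.1215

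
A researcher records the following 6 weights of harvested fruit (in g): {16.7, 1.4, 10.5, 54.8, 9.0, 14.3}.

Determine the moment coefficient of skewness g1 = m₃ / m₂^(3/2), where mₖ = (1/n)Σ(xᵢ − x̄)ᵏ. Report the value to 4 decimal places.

1.4722

x̄ = (16.7 + 1.4 + 10.5 + 54.8 + 9.0 + 14.3) / 6 = 17.7833
deviations (xᵢ − x̄): -1.0833, -16.3833, -7.2833, 37.0167, -8.7833, -3.4833
Σ(xᵢ − x̄)² = 1782.1483 ⇒ m₂ = 1782.1483/6 = 297.02472
Σ(xᵢ − x̄)³ = 45216.4684 ⇒ m₃ = 45216.4684/6 = 7536.07807
m₂^(3/2) = 297.02472^(1.5) = 5119.04441
g1 = m₃ / m₂^(3/2) = 7536.07807 / 5119.04441 ≈ 1.4722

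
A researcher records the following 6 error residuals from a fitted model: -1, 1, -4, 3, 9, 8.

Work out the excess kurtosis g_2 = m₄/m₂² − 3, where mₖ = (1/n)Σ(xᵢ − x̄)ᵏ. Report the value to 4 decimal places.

x̄ = 2.6667
Σ(xᵢ − x̄)² = 129.3333 ⇒ m₂ = 21.55556
Σ(xᵢ − x̄)⁴ = 4581.7778 ⇒ m₄ = 763.62963
m₂² = 464.64198
g_2 = m₄/m₂² − 3 = 1.64348 − 3 ≈ -1.3565

-1.3565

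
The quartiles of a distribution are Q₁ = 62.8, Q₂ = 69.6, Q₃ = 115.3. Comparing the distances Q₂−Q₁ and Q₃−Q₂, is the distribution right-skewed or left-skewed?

right-skewed

Q₂ − Q₁ = 6.8;  Q₃ − Q₂ = 45.7
Q₃ − Q₂ > Q₂ − Q₁ ⇒ the upper half is more spread out ⇒ right-skewed.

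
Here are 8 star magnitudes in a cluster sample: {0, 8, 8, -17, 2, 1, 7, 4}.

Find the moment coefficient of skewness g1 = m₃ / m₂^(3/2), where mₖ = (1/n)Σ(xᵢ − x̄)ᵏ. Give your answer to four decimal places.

x̄ = (0 + 8 + 8 - 17 + 2 + 1 + 7 + 4) / 8 = 1.6250
deviations (xᵢ − x̄): -1.6250, 6.3750, 6.3750, -18.6250, 0.3750, -0.6250, 5.3750, 2.3750
Σ(xᵢ − x̄)² = 465.8750 ⇒ m₂ = 465.8750/8 = 58.23438
Σ(xᵢ − x̄)³ = -5778.4688 ⇒ m₃ = -5778.4688/8 = -722.30859
m₂^(3/2) = 58.23438^(1.5) = 444.39496
g1 = m₃ / m₂^(3/2) = -722.30859 / 444.39496 ≈ -1.6254

-1.6254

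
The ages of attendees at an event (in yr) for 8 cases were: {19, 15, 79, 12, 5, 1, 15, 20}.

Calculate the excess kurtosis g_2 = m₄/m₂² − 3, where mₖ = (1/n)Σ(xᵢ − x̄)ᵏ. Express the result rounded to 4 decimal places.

x̄ = 20.7500
Σ(xᵢ − x̄)² = 4177.5000 ⇒ m₂ = 522.18750
Σ(xᵢ − x̄)⁴ = 11734614.6563 ⇒ m₄ = 1466826.83203
m₂² = 272679.78516
g_2 = m₄/m₂² − 3 = 5.37930 − 3 ≈ 2.3793

2.3793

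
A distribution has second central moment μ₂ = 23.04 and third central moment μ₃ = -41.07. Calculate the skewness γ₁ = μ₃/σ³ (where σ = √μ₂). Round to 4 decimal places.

σ = √μ₂ = √23.04 = 4.80000
σ³ = μ₂^(3/2) = 110.59200
γ₁ = μ₃/σ³ = -41.07 / 110.59200 ≈ -0.3714

-0.3714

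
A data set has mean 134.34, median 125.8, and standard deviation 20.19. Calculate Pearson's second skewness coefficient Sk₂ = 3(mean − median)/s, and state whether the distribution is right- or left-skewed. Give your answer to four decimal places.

Sk₂ = 3(134.34 − 125.8) / 20.19 = 3 × 8.5400 / 20.19
    = 25.6200 / 20.19 ≈ 1.2689
Sk₂ > 0 ⇒ mean > median ⇒ right-skewed (positive skew).

1.2689, right-skewed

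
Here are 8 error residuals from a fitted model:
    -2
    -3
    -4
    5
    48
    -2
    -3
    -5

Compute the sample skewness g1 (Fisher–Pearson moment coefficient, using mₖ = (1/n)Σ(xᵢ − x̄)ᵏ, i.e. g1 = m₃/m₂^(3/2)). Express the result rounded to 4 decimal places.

2.1481

x̄ = (-2 - 3 - 4 + 5 + 48 - 2 - 3 - 5) / 8 = 4.2500
deviations (xᵢ − x̄): -6.2500, -7.2500, -8.2500, 0.7500, 43.7500, -6.2500, -7.2500, -9.2500
Σ(xᵢ − x̄)² = 2251.5000 ⇒ m₂ = 2251.5000/8 = 281.43750
Σ(xᵢ − x̄)³ = 81137.2500 ⇒ m₃ = 81137.2500/8 = 10142.15625
m₂^(3/2) = 281.43750^(1.5) = 4721.42338
g1 = m₃ / m₂^(3/2) = 10142.15625 / 4721.42338 ≈ 2.1481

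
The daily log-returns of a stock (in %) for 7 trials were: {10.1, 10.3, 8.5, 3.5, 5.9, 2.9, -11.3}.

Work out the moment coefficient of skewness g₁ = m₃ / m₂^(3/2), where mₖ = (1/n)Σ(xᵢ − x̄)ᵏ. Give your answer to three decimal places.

x̄ = (10.1 + 10.3 + 8.5 + 3.5 + 5.9 + 2.9 - 11.3) / 7 = 4.2714
deviations (xᵢ − x̄): 5.8286, 6.0286, 4.2286, -0.7714, 1.6286, -1.3714, -15.5714
Σ(xᵢ − x̄)² = 335.7943 ⇒ m₂ = 335.7943/7 = 47.97061
Σ(xᵢ − x̄)³ = -3281.5935 ⇒ m₃ = -3281.5935/7 = -468.79907
m₂^(3/2) = 47.97061^(1.5) = 332.24840
g₁ = m₃ / m₂^(3/2) = -468.79907 / 332.24840 ≈ -1.411

-1.411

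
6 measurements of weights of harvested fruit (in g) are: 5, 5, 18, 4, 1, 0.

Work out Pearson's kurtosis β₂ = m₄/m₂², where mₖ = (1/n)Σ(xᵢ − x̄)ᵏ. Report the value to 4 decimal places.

3.5194

x̄ = 5.5000
Σ(xᵢ − x̄)² = 209.5000 ⇒ m₂ = 34.91667
Σ(xᵢ − x̄)⁴ = 25744.3750 ⇒ m₄ = 4290.72917
m₂² = 1219.17361
β₂ = m₄/m₂² = 4290.72917 / 1219.17361 ≈ 3.5194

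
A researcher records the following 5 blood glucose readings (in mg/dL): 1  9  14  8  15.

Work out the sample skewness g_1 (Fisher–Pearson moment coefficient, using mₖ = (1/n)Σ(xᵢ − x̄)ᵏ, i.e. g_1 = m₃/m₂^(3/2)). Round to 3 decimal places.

-0.515

x̄ = (1 + 9 + 14 + 8 + 15) / 5 = 9.4000
deviations (xᵢ − x̄): -8.4000, -0.4000, 4.6000, -1.4000, 5.6000
Σ(xᵢ − x̄)² = 125.2000 ⇒ m₂ = 125.2000/5 = 25.04000
Σ(xᵢ − x̄)³ = -322.5600 ⇒ m₃ = -322.5600/5 = -64.51200
m₂^(3/2) = 25.04000^(1.5) = 125.30012
g_1 = m₃ / m₂^(3/2) = -64.51200 / 125.30012 ≈ -0.515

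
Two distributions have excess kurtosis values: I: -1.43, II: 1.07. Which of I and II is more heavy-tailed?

II

Higher excess kurtosis ⇒ heavier tails relative to the normal distribution.
-1.43 vs 1.07: the larger is 1.07, so II has heavier tails. (II is leptokurtic — heavier-than-normal tails; the other is platykurtic.)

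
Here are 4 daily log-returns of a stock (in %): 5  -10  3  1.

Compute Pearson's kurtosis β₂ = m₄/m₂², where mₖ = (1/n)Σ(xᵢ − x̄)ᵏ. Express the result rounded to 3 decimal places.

x̄ = -0.2500
Σ(xᵢ − x̄)² = 134.7500 ⇒ m₂ = 33.68750
Σ(xᵢ − x̄)⁴ = 9910.5781 ⇒ m₄ = 2477.64453
m₂² = 1134.84766
β₂ = m₄/m₂² = 2477.64453 / 1134.84766 ≈ 2.183

2.183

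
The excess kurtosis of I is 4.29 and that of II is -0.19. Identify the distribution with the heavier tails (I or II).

Higher excess kurtosis ⇒ heavier tails relative to the normal distribution.
4.29 vs -0.19: the larger is 4.29, so I has heavier tails. (I is leptokurtic — heavier-than-normal tails; the other is platykurtic.)

I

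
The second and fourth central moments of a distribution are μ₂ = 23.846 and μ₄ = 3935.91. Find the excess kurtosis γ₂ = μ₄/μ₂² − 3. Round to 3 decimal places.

3.922

μ₂² = 23.846² = 568.63172
μ₄/μ₂² = 3935.91 / 568.63172 = 6.92172
γ₂ = 6.92172 − 3 ≈ 3.922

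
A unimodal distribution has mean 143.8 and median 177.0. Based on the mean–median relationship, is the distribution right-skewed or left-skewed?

mean − median = 143.8 − 177.0 = -33.2
mean < median ⇒ the longer tail is on the left ⇒ left-skewed (negatively skewed).

left-skewed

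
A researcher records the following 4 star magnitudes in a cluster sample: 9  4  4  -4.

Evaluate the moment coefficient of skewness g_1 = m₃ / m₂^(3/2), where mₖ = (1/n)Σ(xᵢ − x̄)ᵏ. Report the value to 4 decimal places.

-0.4706

x̄ = (9 + 4 + 4 - 4) / 4 = 3.2500
deviations (xᵢ − x̄): 5.7500, 0.7500, 0.7500, -7.2500
Σ(xᵢ − x̄)² = 86.7500 ⇒ m₂ = 86.7500/4 = 21.68750
Σ(xᵢ − x̄)³ = -190.1250 ⇒ m₃ = -190.1250/4 = -47.53125
m₂^(3/2) = 21.68750^(1.5) = 100.99834
g_1 = m₃ / m₂^(3/2) = -47.53125 / 100.99834 ≈ -0.4706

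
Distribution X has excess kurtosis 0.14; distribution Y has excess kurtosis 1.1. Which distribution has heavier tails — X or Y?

Higher excess kurtosis ⇒ heavier tails relative to the normal distribution.
0.14 vs 1.1: the larger is 1.1, so Y has heavier tails.

Y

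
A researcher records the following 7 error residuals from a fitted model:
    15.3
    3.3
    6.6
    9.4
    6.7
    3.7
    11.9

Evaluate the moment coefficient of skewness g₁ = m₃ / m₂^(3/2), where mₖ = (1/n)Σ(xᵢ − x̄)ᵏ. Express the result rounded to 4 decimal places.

0.4716

x̄ = (15.3 + 3.3 + 6.6 + 9.4 + 6.7 + 3.7 + 11.9) / 7 = 8.1286
deviations (xᵢ − x̄): 7.1714, -4.8286, -1.5286, 1.2714, -1.4286, -4.4286, 3.7714
Σ(xᵢ − x̄)² = 114.5743 ⇒ m₂ = 114.5743/7 = 16.36776
Σ(xᵢ − x̄)³ = 218.6012 ⇒ m₃ = 218.6012/7 = 31.22874
m₂^(3/2) = 16.36776^(1.5) = 66.21916
g₁ = m₃ / m₂^(3/2) = 31.22874 / 66.21916 ≈ 0.4716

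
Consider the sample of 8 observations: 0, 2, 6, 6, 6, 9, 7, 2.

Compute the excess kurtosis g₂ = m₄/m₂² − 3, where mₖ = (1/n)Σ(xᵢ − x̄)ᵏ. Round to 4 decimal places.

x̄ = 4.7500
Σ(xᵢ − x̄)² = 65.5000 ⇒ m₂ = 8.18750
Σ(xᵢ − x̄)⁴ = 982.6563 ⇒ m₄ = 122.83203
m₂² = 67.03516
g₂ = m₄/m₂² − 3 = 1.83235 − 3 ≈ -1.1676

-1.1676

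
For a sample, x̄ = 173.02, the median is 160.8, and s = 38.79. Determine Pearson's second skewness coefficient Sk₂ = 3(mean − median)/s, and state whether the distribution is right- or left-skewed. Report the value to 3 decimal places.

0.945, right-skewed

Sk₂ = 3(173.02 − 160.8) / 38.79 = 3 × 12.2200 / 38.79
    = 36.6600 / 38.79 ≈ 0.945
Sk₂ > 0 ⇒ mean > median ⇒ right-skewed (positive skew).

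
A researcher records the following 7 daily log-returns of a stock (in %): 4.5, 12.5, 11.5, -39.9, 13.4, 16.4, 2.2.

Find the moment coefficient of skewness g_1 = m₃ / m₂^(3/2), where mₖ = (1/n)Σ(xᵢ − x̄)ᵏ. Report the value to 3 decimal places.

x̄ = (4.5 + 12.5 + 11.5 - 39.9 + 13.4 + 16.4 + 2.2) / 7 = 2.9429
deviations (xᵢ − x̄): 1.5571, 9.5571, 8.5571, -42.8429, 10.4571, 13.4571, -0.7429
Σ(xᵢ − x̄)² = 2293.4971 ⇒ m₂ = 2293.4971/7 = 327.64245
Σ(xᵢ − x̄)³ = -73555.0858 ⇒ m₃ = -73555.0858/7 = -10507.86939
m₂^(3/2) = 327.64245^(1.5) = 5930.62201
g_1 = m₃ / m₂^(3/2) = -10507.86939 / 5930.62201 ≈ -1.772

-1.772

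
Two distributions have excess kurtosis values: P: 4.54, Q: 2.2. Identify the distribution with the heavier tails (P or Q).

P

Higher excess kurtosis ⇒ heavier tails relative to the normal distribution.
4.54 vs 2.2: the larger is 4.54, so P has heavier tails.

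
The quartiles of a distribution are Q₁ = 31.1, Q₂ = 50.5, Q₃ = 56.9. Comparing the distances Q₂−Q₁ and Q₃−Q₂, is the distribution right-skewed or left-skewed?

left-skewed

Q₂ − Q₁ = 19.4;  Q₃ − Q₂ = 6.4
Q₂ − Q₁ > Q₃ − Q₂ ⇒ the lower half is more spread out ⇒ left-skewed.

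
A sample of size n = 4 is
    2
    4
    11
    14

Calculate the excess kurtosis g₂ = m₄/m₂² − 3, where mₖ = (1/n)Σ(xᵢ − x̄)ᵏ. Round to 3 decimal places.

-1.749

x̄ = 7.7500
Σ(xᵢ − x̄)² = 96.7500 ⇒ m₂ = 24.18750
Σ(xᵢ − x̄)⁴ = 2928.3281 ⇒ m₄ = 732.08203
m₂² = 585.03516
g₂ = m₄/m₂² − 3 = 1.25135 − 3 ≈ -1.749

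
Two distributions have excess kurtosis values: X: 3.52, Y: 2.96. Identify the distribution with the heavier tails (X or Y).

Higher excess kurtosis ⇒ heavier tails relative to the normal distribution.
3.52 vs 2.96: the larger is 3.52, so X has heavier tails.

X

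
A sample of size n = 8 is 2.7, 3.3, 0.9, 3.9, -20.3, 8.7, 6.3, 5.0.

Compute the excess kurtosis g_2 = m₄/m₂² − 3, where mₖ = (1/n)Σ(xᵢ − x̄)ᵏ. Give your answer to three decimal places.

x̄ = 1.3125
Σ(xᵢ − x̄)² = 572.8888 ⇒ m₂ = 71.61109
Σ(xᵢ − x̄)⁴ = 222028.8373 ⇒ m₄ = 27753.60467
m₂² = 5128.14875
g_2 = m₄/m₂² − 3 = 5.41201 − 3 ≈ 2.412

2.412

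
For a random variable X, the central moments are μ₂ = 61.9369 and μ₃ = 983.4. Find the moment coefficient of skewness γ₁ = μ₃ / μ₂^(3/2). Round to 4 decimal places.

σ = √μ₂ = √61.9369 = 7.87000
σ³ = μ₂^(3/2) = 487.44340
γ₁ = μ₃/σ³ = 983.4 / 487.44340 ≈ 2.0175

2.0175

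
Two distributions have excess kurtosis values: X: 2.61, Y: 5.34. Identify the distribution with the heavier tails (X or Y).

Y

Higher excess kurtosis ⇒ heavier tails relative to the normal distribution.
2.61 vs 5.34: the larger is 5.34, so Y has heavier tails.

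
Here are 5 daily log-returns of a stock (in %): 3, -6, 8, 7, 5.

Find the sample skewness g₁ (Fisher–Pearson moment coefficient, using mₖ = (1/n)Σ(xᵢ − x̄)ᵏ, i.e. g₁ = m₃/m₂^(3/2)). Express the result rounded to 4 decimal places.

-1.0895

x̄ = (3 - 6 + 8 + 7 + 5) / 5 = 3.4000
deviations (xᵢ − x̄): -0.4000, -9.4000, 4.6000, 3.6000, 1.6000
Σ(xᵢ − x̄)² = 125.2000 ⇒ m₂ = 125.2000/5 = 25.04000
Σ(xᵢ − x̄)³ = -682.5600 ⇒ m₃ = -682.5600/5 = -136.51200
m₂^(3/2) = 25.04000^(1.5) = 125.30012
g₁ = m₃ / m₂^(3/2) = -136.51200 / 125.30012 ≈ -1.0895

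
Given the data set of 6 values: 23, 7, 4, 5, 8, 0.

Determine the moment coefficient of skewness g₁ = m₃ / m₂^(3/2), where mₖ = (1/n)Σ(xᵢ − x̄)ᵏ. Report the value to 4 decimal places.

x̄ = (23 + 7 + 4 + 5 + 8 + 0) / 6 = 7.8333
deviations (xᵢ − x̄): 15.1667, -0.8333, -3.8333, -2.8333, 0.1667, -7.8333
Σ(xᵢ − x̄)² = 314.8333 ⇒ m₂ = 314.8333/6 = 52.47222
Σ(xᵢ − x̄)³ = 2928.4444 ⇒ m₃ = 2928.4444/6 = 488.07407
m₂^(3/2) = 52.47222^(1.5) = 380.09678
g₁ = m₃ / m₂^(3/2) = 488.07407 / 380.09678 ≈ 1.2841

1.2841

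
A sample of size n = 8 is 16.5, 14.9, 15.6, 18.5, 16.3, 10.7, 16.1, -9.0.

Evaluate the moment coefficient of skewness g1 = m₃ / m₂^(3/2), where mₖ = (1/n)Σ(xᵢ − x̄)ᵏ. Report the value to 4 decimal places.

x̄ = (16.5 + 14.9 + 15.6 + 18.5 + 16.3 + 10.7 + 16.1 - 9.0) / 8 = 12.4500
deviations (xᵢ − x̄): 4.0500, 2.4500, 3.1500, 6.0500, 3.8500, -1.7500, 3.6500, -21.4500
Σ(xᵢ − x̄)² = 560.2400 ⇒ m₂ = 560.2400/8 = 70.03000
Σ(xᵢ − x̄)³ = -9435.0270 ⇒ m₃ = -9435.0270/8 = -1179.37837
m₂^(3/2) = 70.03000^(1.5) = 586.03856
g1 = m₃ / m₂^(3/2) = -1179.37837 / 586.03856 ≈ -2.0125

-2.0125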